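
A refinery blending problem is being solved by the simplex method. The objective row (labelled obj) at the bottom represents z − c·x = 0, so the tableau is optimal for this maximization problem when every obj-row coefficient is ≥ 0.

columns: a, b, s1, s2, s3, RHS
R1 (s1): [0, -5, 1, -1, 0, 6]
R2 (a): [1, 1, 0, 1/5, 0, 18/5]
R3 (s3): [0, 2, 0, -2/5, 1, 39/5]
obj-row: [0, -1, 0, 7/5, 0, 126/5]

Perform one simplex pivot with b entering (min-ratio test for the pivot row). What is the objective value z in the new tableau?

Ratio test on column b — row 1: entry -5 ≤ 0; row 2: (18/5)/1 = 18/5; row 3: (39/5)/2 = 39/10. Minimum is 18/5 at row 2 (a leaves); pivot element 1.
Pivot on row 2; the obj-row RHS becomes 126/5 − (-1)·(18/5) = 144/5.

144/5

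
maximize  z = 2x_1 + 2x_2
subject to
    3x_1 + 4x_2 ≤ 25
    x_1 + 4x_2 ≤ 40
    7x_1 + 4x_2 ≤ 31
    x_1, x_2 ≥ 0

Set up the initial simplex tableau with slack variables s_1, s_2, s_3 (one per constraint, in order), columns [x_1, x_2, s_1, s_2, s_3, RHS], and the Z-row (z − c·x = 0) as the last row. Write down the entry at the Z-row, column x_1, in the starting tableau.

The Z-row carries the negated objective coefficients: the x_1 entry is -2.

-2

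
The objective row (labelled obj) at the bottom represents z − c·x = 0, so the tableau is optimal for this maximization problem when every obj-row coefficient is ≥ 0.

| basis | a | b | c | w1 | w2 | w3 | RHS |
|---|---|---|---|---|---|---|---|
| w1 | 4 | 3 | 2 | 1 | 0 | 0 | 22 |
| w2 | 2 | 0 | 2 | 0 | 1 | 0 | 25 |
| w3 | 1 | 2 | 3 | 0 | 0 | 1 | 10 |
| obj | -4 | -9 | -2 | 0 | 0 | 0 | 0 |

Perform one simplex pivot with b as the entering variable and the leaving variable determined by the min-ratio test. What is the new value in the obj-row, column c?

Ratio test on column b — row 1: 22/3 = 22/3; row 2: entry 0 ≤ 0; row 3: 10/2 = 5. Minimum is 5 at row 3 (w3 leaves); pivot element 2.
Divide row 3 by 2; eliminate column b from the other rows.
obj-row update in column c: -2 − (-9)·(3/2) = 23/2.

23/2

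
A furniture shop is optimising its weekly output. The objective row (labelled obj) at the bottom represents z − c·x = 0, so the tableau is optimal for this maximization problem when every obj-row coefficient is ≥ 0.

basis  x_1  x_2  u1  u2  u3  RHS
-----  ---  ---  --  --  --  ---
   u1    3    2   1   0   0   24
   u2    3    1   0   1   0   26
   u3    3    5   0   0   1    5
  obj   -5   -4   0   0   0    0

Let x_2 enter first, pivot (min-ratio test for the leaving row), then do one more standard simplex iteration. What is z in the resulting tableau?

Ratio test on column x_2 — row 1: 24/2 = 12; row 2: 26/1 = 26; row 3: 5/5 = 1. Minimum is 1 at row 3 (u3 leaves); pivot element 5.
Pivot on row 3; the obj-row RHS becomes 0 − (-4)·1 = 4.
Next entering variable (most negative obj-row entry -13/5): x_1.
Ratio test on column x_1 — row 1: 22/(9/5) = 110/9; row 2: 25/(12/5) = 125/12; row 3: 1/(3/5) = 5/3. Minimum is 5/3 at row 3 (x_2 leaves); pivot element 3/5.
After the second pivot the obj-row RHS is 4 − (-13/5)·(5/3) = 25/3.

25/3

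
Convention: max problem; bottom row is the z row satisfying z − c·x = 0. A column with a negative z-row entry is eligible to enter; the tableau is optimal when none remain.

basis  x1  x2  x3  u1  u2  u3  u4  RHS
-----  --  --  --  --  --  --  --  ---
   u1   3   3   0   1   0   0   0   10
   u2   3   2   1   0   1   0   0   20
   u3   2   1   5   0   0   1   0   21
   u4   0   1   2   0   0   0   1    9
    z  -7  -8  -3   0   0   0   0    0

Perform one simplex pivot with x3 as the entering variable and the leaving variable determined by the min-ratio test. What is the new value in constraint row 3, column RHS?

21/5

Ratio test on column x3 — row 1: entry 0 ≤ 0; row 2: 20/1 = 20; row 3: 21/5 = 21/5; row 4: 9/2 = 9/2. Minimum is 21/5 at row 3 (u3 leaves); pivot element 5.
Divide row 3 by 5; eliminate column x3 from the other rows.
In the new row 3, the RHS entry is the old entry divided by the pivot: 21/5 = 21/5.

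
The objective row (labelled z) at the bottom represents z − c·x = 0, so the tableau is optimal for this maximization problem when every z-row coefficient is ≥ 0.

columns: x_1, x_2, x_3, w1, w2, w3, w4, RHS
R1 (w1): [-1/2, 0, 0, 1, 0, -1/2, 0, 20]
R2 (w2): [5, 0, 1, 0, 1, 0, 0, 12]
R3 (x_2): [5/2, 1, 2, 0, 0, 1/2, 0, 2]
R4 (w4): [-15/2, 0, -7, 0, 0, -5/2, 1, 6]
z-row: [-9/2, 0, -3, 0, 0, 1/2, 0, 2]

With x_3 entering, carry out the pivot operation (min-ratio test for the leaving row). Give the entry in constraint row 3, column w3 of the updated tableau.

Ratio test on column x_3 — row 1: entry 0 ≤ 0; row 2: 12/1 = 12; row 3: 2/2 = 1; row 4: entry -7 ≤ 0. Minimum is 1 at row 3 (x_2 leaves); pivot element 2.
Divide row 3 by 2; eliminate column x_3 from the other rows.
In the new row 3, the w3 entry is the old entry divided by the pivot: (1/2)/2 = 1/4.

1/4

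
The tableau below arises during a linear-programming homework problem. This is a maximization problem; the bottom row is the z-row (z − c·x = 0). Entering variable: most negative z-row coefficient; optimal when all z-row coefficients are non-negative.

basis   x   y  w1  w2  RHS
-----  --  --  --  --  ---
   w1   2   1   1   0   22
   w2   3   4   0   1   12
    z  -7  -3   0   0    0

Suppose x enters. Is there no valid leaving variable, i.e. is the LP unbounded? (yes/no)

no

Column x has positive entries in row(s) 1, 2, so the ratio test bounds it — not unbounded.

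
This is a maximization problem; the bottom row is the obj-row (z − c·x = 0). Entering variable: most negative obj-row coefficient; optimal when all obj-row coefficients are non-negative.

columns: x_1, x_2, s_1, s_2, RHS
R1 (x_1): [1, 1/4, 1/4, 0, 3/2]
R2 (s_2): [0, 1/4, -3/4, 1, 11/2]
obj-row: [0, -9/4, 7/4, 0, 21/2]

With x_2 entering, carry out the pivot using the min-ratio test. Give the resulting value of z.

24

Ratio test on column x_2 — row 1: (3/2)/(1/4) = 6; row 2: (11/2)/(1/4) = 22. Minimum is 6 at row 1 (x_1 leaves); pivot element 1/4.
Pivot on row 1; the obj-row RHS becomes 21/2 − (-9/4)·6 = 24.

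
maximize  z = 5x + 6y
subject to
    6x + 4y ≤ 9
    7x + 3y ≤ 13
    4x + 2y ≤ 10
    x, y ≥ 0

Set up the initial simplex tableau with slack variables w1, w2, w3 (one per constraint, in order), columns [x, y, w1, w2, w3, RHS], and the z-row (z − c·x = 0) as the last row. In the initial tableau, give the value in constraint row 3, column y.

Constraint 3 has coefficient 2 on y.

2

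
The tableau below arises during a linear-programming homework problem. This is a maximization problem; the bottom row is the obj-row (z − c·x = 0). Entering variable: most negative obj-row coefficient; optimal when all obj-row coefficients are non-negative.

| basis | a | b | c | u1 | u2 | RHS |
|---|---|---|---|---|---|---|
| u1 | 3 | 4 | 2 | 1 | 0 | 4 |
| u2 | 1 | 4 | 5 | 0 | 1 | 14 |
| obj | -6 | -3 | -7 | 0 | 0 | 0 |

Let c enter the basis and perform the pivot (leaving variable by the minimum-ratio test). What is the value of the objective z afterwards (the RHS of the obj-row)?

Ratio test on column c — row 1: 4/2 = 2; row 2: 14/5 = 14/5. Minimum is 2 at row 1 (u1 leaves); pivot element 2.
Pivot on row 1; the obj-row RHS becomes 0 − (-7)·2 = 14.

14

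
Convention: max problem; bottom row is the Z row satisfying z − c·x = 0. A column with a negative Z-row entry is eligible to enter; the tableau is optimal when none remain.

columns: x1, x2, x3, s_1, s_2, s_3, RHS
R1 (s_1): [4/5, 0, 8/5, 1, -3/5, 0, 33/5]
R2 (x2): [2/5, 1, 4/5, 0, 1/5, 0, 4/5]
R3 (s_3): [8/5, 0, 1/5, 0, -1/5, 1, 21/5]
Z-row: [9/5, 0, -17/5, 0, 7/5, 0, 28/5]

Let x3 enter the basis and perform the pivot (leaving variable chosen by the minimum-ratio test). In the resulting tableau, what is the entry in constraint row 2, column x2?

Ratio test on column x3 — row 1: (33/5)/(8/5) = 33/8; row 2: (4/5)/(4/5) = 1; row 3: (21/5)/(1/5) = 21. Minimum is 1 at row 2 (x2 leaves); pivot element 4/5.
Divide row 2 by 4/5; eliminate column x3 from the other rows.
In the new row 2, the x2 entry is the old entry divided by the pivot: 1/(4/5) = 5/4.

5/4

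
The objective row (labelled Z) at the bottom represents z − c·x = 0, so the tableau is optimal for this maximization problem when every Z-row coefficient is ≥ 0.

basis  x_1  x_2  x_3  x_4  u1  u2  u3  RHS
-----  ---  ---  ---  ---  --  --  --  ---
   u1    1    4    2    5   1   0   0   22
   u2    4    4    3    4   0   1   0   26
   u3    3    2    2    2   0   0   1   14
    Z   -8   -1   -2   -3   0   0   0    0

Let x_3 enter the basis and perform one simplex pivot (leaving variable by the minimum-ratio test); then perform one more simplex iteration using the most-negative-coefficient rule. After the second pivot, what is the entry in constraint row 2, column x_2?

Ratio test on column x_3 — row 1: 22/2 = 11; row 2: 26/3 = 26/3; row 3: 14/2 = 7. Minimum is 7 at row 3 (u3 leaves); pivot element 2.
Divide row 3 by 2; eliminate column x_3 from the other rows.
Second iteration: most negative Z-row entry is -5 in column x_1, so x_1 enters.
Ratio test on column x_1 — row 1: entry -2 ≤ 0; row 2: entry -1/2 ≤ 0; row 3: 7/(3/2) = 14/3. Minimum is 14/3 at row 3 (x_3 leaves); pivot element 3/2.
Divide row 3 by 3/2; eliminate column x_1 from the other rows.
After both pivots, the entry at constraint row 2, column x_2 is 4/3.

4/3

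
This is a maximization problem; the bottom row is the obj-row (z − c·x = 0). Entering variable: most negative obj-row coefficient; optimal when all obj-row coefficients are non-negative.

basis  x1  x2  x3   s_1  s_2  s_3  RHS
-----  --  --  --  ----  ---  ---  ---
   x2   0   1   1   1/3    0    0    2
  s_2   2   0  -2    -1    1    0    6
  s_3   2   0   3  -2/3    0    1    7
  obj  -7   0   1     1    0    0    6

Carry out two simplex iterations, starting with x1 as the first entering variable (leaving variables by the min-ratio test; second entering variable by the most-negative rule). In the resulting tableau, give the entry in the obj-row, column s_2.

23/10

Ratio test on column x1 — row 1: entry 0 ≤ 0; row 2: 6/2 = 3; row 3: 7/2 = 7/2. Minimum is 3 at row 2 (s_2 leaves); pivot element 2.
Divide row 2 by 2; eliminate column x1 from the other rows.
Second iteration: most negative obj-row entry is -6 in column x3, so x3 enters.
Ratio test on column x3 — row 1: 2/1 = 2; row 2: entry -1 ≤ 0; row 3: 1/5 = 1/5. Minimum is 1/5 at row 3 (s_3 leaves); pivot element 5.
Divide row 3 by 5; eliminate column x3 from the other rows.
After both pivots, the entry at the obj-row, column s_2 is 23/10.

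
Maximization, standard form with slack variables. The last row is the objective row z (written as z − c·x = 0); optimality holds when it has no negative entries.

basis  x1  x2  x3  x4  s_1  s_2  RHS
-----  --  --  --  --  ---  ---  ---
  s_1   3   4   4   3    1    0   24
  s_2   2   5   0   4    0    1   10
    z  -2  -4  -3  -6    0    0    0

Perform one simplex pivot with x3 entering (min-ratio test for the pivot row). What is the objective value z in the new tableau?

18

Ratio test on column x3 — row 1: 24/4 = 6; row 2: entry 0 ≤ 0. Minimum is 6 at row 1 (s_1 leaves); pivot element 4.
Pivot on row 1; the z-row RHS becomes 0 − (-3)·6 = 18.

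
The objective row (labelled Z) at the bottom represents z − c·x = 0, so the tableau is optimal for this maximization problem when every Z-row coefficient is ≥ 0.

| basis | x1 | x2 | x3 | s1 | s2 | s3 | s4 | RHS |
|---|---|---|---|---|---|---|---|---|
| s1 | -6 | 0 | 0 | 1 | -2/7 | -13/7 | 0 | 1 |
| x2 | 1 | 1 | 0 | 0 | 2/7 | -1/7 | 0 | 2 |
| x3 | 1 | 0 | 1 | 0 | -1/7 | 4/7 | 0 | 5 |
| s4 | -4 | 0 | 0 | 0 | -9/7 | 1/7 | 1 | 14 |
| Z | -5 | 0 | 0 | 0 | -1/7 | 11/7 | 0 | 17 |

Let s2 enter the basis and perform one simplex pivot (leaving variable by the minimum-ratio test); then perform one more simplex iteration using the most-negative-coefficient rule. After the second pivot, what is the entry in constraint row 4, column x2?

4

Ratio test on column s2 — row 1: entry -2/7 ≤ 0; row 2: 2/(2/7) = 7; row 3: entry -1/7 ≤ 0; row 4: entry -9/7 ≤ 0. Minimum is 7 at row 2 (x2 leaves); pivot element 2/7.
Divide row 2 by 2/7; eliminate column s2 from the other rows.
Second iteration: most negative Z-row entry is -9/2 in column x1, so x1 enters.
Ratio test on column x1 — row 1: entry -5 ≤ 0; row 2: 7/(7/2) = 2; row 3: 6/(3/2) = 4; row 4: 23/(1/2) = 46. Minimum is 2 at row 2 (s2 leaves); pivot element 7/2.
Divide row 2 by 7/2; eliminate column x1 from the other rows.
After both pivots, the entry at constraint row 4, column x2 is 4.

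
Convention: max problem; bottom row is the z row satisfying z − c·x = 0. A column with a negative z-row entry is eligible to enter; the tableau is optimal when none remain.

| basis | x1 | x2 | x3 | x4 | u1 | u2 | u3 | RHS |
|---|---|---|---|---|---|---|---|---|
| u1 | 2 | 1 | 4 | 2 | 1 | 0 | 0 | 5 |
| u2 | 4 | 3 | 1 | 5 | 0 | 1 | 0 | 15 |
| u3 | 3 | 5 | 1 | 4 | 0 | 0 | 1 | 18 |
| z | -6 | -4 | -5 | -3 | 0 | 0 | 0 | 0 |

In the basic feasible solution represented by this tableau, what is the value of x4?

0

x4 is not in the basis, so in the current basic feasible solution x4 = 0.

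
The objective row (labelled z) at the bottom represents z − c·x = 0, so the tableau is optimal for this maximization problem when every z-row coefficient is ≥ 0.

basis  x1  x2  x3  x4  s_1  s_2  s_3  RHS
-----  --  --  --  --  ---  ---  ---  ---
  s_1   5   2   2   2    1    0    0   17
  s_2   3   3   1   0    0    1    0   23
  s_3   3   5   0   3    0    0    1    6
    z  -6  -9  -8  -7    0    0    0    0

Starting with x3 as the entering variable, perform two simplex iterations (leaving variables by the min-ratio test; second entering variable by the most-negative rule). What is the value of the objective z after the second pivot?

Ratio test on column x3 — row 1: 17/2 = 17/2; row 2: 23/1 = 23; row 3: entry 0 ≤ 0. Minimum is 17/2 at row 1 (s_1 leaves); pivot element 2.
Pivot on row 1; the z-row RHS becomes 0 − (-8)·(17/2) = 68.
Next entering variable (most negative z-row entry -1): x2.
Ratio test on column x2 — row 1: (17/2)/1 = 17/2; row 2: (29/2)/2 = 29/4; row 3: 6/5 = 6/5. Minimum is 6/5 at row 3 (s_3 leaves); pivot element 5.
After the second pivot the z-row RHS is 68 − (-1)·(6/5) = 346/5.

346/5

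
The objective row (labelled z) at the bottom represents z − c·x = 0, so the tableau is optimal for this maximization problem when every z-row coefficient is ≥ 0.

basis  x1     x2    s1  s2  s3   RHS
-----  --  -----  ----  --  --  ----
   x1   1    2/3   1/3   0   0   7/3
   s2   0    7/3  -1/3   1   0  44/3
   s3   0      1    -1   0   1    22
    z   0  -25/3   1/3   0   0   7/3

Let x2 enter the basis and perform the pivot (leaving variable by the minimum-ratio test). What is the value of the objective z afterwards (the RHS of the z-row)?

63/2

Ratio test on column x2 — row 1: (7/3)/(2/3) = 7/2; row 2: (44/3)/(7/3) = 44/7; row 3: 22/1 = 22. Minimum is 7/2 at row 1 (x1 leaves); pivot element 2/3.
Pivot on row 1; the z-row RHS becomes 7/3 − (-25/3)·(7/2) = 63/2.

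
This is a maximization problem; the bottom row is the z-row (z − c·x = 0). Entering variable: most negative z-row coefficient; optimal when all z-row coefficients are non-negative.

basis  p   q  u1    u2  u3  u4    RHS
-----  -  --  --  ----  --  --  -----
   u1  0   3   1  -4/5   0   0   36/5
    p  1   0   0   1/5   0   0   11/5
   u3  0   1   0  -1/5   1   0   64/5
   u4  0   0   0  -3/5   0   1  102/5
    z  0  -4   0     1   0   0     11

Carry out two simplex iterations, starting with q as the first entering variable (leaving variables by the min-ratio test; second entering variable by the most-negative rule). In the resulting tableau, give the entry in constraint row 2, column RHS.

Ratio test on column q — row 1: (36/5)/3 = 12/5; row 2: entry 0 ≤ 0; row 3: (64/5)/1 = 64/5; row 4: entry 0 ≤ 0. Minimum is 12/5 at row 1 (u1 leaves); pivot element 3.
Divide row 1 by 3; eliminate column q from the other rows.
Second iteration: most negative z-row entry is -1/15 in column u2, so u2 enters.
Ratio test on column u2 — row 1: entry -4/15 ≤ 0; row 2: (11/5)/(1/5) = 11; row 3: (52/5)/(1/15) = 156; row 4: entry -3/5 ≤ 0. Minimum is 11 at row 2 (p leaves); pivot element 1/5.
Divide row 2 by 1/5; eliminate column u2 from the other rows.
After both pivots, the entry at constraint row 2, column RHS is 11.

11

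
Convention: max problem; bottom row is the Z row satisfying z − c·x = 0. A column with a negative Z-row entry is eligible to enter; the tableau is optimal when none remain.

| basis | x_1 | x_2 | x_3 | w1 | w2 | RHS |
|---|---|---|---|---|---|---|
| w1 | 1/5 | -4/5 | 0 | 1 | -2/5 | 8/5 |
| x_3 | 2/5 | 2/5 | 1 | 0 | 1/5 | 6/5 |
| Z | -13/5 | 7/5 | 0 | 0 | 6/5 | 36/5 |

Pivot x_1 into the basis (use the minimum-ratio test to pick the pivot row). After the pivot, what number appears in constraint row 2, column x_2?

Ratio test on column x_1 — row 1: (8/5)/(1/5) = 8; row 2: (6/5)/(2/5) = 3. Minimum is 3 at row 2 (x_3 leaves); pivot element 2/5.
Divide row 2 by 2/5; eliminate column x_1 from the other rows.
In the new row 2, the x_2 entry is the old entry divided by the pivot: (2/5)/(2/5) = 1.

1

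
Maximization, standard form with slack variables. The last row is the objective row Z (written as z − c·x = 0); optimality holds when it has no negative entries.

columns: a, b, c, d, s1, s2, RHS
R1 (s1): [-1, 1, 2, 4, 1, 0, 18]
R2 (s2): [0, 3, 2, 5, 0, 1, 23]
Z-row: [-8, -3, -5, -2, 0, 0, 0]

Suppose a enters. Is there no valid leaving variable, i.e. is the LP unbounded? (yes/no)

Every constraint-row entry in column a is ≤ 0, so increasing a is unbounded.

yes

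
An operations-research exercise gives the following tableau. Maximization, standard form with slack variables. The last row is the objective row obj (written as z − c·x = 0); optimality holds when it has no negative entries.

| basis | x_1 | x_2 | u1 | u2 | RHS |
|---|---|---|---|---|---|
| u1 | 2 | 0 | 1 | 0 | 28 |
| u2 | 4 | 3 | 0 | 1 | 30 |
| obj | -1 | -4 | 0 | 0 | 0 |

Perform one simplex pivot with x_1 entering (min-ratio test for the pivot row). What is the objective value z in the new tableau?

15/2

Ratio test on column x_1 — row 1: 28/2 = 14; row 2: 30/4 = 15/2. Minimum is 15/2 at row 2 (u2 leaves); pivot element 4.
Pivot on row 2; the obj-row RHS becomes 0 − (-1)·(15/2) = 15/2.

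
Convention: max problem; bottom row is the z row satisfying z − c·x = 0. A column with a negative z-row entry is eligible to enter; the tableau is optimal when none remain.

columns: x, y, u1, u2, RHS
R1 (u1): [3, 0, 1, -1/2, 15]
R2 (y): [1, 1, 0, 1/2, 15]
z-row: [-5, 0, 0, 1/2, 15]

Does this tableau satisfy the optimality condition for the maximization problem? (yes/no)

no

The z-row has a negative entry -5 in column x, so it is not optimal.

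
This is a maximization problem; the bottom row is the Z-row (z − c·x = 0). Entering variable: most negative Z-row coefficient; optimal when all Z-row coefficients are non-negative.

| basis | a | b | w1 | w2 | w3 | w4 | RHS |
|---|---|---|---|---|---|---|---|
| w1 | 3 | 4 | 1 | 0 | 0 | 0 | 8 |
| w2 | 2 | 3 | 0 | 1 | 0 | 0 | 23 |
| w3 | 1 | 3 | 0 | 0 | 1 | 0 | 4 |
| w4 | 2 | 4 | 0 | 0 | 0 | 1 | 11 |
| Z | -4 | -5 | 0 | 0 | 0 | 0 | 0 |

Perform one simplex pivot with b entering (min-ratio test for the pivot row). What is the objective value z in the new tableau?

20/3

Ratio test on column b — row 1: 8/4 = 2; row 2: 23/3 = 23/3; row 3: 4/3 = 4/3; row 4: 11/4 = 11/4. Minimum is 4/3 at row 3 (w3 leaves); pivot element 3.
Pivot on row 3; the Z-row RHS becomes 0 − (-5)·(4/3) = 20/3.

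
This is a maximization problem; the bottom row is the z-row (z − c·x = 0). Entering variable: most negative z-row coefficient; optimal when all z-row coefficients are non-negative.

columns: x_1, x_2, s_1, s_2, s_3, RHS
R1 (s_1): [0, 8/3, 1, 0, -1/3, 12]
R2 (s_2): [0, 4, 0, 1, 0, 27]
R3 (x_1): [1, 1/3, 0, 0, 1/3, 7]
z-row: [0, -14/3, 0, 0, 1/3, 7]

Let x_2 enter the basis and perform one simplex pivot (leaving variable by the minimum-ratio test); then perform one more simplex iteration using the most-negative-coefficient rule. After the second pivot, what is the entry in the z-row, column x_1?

Ratio test on column x_2 — row 1: 12/(8/3) = 9/2; row 2: 27/4 = 27/4; row 3: 7/(1/3) = 21. Minimum is 9/2 at row 1 (s_1 leaves); pivot element 8/3.
Divide row 1 by 8/3; eliminate column x_2 from the other rows.
Second iteration: most negative z-row entry is -1/4 in column s_3, so s_3 enters.
Ratio test on column s_3 — row 1: entry -1/8 ≤ 0; row 2: 9/(1/2) = 18; row 3: (11/2)/(3/8) = 44/3. Minimum is 44/3 at row 3 (x_1 leaves); pivot element 3/8.
Divide row 3 by 3/8; eliminate column s_3 from the other rows.
After both pivots, the entry at the z-row, column x_1 is 2/3.

2/3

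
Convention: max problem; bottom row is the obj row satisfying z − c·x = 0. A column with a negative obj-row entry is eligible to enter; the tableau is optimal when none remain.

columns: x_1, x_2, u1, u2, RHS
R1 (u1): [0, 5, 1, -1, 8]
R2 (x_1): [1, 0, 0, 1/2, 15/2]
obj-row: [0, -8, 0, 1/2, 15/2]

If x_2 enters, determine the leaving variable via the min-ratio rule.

u1

Column x_2 entries and ratios — u1: 8/5 = 8/5; x_1: 0 ≤ 0, skip.
Smallest ratio is 8/5 in the row of u1, so u1 leaves.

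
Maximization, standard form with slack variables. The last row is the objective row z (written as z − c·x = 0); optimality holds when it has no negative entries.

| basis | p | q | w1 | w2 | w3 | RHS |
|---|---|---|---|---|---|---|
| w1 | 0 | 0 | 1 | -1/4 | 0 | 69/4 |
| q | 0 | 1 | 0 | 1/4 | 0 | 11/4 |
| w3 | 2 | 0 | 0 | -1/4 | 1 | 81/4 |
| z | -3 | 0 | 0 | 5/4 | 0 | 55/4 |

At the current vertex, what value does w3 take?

w3 is basic (row 3); its value is the RHS of that row, 81/4.

81/4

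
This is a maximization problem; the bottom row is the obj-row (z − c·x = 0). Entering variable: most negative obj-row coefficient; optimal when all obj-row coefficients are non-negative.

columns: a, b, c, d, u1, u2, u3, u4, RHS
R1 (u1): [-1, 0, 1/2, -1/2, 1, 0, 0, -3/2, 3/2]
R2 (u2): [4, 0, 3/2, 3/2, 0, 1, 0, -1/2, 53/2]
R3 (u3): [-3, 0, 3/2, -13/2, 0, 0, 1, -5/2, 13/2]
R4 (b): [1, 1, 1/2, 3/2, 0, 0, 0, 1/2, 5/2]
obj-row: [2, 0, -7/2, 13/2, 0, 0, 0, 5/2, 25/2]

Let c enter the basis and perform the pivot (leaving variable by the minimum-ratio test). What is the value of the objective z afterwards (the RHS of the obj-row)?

23

Ratio test on column c — row 1: (3/2)/(1/2) = 3; row 2: (53/2)/(3/2) = 53/3; row 3: (13/2)/(3/2) = 13/3; row 4: (5/2)/(1/2) = 5. Minimum is 3 at row 1 (u1 leaves); pivot element 1/2.
Pivot on row 1; the obj-row RHS becomes 25/2 − (-7/2)·3 = 23.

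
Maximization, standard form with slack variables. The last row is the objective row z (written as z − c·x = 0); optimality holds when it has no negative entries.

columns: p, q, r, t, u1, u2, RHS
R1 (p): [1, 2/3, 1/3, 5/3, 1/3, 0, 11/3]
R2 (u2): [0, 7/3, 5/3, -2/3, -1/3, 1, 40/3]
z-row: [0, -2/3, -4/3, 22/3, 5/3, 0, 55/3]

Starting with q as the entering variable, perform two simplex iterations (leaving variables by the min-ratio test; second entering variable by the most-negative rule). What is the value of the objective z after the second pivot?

23

Ratio test on column q — row 1: (11/3)/(2/3) = 11/2; row 2: (40/3)/(7/3) = 40/7. Minimum is 11/2 at row 1 (p leaves); pivot element 2/3.
Pivot on row 1; the z-row RHS becomes 55/3 − (-2/3)·(11/2) = 22.
Next entering variable (most negative z-row entry -1): r.
Ratio test on column r — row 1: (11/2)/(1/2) = 11; row 2: (1/2)/(1/2) = 1. Minimum is 1 at row 2 (u2 leaves); pivot element 1/2.
After the second pivot the z-row RHS is 22 − (-1)·1 = 23.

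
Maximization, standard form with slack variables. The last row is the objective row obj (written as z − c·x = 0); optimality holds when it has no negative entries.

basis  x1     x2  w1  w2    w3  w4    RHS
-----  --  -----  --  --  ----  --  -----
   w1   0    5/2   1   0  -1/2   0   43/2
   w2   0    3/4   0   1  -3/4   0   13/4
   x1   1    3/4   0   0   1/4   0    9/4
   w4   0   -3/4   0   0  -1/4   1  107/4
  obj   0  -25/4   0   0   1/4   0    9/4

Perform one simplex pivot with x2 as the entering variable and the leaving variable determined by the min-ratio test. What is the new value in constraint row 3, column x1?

4/3

Ratio test on column x2 — row 1: (43/2)/(5/2) = 43/5; row 2: (13/4)/(3/4) = 13/3; row 3: (9/4)/(3/4) = 3; row 4: entry -3/4 ≤ 0. Minimum is 3 at row 3 (x1 leaves); pivot element 3/4.
Divide row 3 by 3/4; eliminate column x2 from the other rows.
In the new row 3, the x1 entry is the old entry divided by the pivot: 1/(3/4) = 4/3.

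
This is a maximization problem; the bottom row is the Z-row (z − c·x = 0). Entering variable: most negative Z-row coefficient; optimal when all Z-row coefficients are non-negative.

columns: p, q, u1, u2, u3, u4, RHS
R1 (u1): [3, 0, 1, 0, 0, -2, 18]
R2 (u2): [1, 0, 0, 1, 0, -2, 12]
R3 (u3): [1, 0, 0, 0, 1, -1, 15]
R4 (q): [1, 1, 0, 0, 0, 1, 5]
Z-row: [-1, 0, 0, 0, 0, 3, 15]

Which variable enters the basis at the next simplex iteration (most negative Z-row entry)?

Negative Z-row entries: p: -1.
The most negative is -1 in column p, so p enters.

p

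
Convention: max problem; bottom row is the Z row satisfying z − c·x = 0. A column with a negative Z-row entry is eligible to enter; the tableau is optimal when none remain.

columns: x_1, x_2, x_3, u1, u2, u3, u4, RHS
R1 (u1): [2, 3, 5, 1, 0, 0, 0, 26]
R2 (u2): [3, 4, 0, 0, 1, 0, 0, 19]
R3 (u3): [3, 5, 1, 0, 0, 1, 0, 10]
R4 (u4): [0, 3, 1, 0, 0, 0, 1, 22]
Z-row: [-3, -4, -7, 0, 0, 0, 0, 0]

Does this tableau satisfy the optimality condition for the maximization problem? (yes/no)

no

The Z-row has a negative entry -7 in column x_3, so it is not optimal.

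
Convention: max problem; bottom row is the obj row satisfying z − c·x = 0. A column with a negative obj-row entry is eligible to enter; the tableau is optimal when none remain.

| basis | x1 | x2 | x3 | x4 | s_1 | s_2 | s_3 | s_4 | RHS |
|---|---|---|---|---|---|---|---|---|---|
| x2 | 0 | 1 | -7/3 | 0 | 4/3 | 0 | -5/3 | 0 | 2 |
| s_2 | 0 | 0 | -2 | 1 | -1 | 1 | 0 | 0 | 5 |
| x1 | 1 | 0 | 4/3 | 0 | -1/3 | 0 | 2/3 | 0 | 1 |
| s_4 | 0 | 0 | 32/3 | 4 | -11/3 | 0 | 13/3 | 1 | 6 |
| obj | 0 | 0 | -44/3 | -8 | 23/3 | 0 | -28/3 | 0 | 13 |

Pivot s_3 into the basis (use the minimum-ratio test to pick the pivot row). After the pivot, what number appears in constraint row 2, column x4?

1

Ratio test on column s_3 — row 1: entry -5/3 ≤ 0; row 2: entry 0 ≤ 0; row 3: 1/(2/3) = 3/2; row 4: 6/(13/3) = 18/13. Minimum is 18/13 at row 4 (s_4 leaves); pivot element 13/3.
Divide row 4 by 13/3; eliminate column s_3 from the other rows.
Row 2 update in column x4: 1 − 0·(12/13) = 1.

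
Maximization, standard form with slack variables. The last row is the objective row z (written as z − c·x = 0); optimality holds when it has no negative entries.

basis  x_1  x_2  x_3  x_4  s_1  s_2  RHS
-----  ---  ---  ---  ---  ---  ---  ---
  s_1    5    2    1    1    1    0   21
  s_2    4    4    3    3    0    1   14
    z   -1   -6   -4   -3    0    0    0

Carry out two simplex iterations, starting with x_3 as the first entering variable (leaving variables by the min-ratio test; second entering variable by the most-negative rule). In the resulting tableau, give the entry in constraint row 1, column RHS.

14

Ratio test on column x_3 — row 1: 21/1 = 21; row 2: 14/3 = 14/3. Minimum is 14/3 at row 2 (s_2 leaves); pivot element 3.
Divide row 2 by 3; eliminate column x_3 from the other rows.
Second iteration: most negative z-row entry is -2/3 in column x_2, so x_2 enters.
Ratio test on column x_2 — row 1: (49/3)/(2/3) = 49/2; row 2: (14/3)/(4/3) = 7/2. Minimum is 7/2 at row 2 (x_3 leaves); pivot element 4/3.
Divide row 2 by 4/3; eliminate column x_2 from the other rows.
After both pivots, the entry at constraint row 1, column RHS is 14.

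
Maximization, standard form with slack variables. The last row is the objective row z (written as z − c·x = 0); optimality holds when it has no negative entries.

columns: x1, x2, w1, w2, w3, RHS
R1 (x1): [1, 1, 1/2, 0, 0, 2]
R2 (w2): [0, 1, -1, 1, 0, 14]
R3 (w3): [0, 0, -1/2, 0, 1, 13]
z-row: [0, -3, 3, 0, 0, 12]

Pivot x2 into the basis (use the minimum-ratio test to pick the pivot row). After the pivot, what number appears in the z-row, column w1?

Ratio test on column x2 — row 1: 2/1 = 2; row 2: 14/1 = 14; row 3: entry 0 ≤ 0. Minimum is 2 at row 1 (x1 leaves); pivot element 1.
Divide row 1 by 1; eliminate column x2 from the other rows.
z-row update in column w1: 3 − (-3)·(1/2) = 9/2.

9/2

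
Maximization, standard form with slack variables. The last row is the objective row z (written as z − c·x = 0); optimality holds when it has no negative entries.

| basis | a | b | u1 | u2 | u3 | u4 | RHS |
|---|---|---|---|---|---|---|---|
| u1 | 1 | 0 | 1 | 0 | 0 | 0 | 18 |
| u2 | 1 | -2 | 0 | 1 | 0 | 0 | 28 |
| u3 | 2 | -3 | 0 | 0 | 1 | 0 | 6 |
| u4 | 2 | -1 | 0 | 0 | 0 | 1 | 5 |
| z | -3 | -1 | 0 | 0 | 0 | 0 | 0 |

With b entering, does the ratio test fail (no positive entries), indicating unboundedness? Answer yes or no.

Every constraint-row entry in column b is ≤ 0, so increasing b is unbounded.

yes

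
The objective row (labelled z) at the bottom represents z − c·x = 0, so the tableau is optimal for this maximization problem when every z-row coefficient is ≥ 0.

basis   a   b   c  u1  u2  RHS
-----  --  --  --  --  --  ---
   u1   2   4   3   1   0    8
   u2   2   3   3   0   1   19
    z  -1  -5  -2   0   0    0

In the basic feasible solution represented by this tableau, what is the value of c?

c is not in the basis, so in the current basic feasible solution c = 0.

0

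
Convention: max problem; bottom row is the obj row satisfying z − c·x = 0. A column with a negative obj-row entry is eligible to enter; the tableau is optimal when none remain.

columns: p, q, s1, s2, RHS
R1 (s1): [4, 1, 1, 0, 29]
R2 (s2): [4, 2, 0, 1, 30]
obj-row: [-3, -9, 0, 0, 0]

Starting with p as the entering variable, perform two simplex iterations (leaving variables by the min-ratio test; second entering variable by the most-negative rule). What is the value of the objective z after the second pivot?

Ratio test on column p — row 1: 29/4 = 29/4; row 2: 30/4 = 15/2. Minimum is 29/4 at row 1 (s1 leaves); pivot element 4.
Pivot on row 1; the obj-row RHS becomes 0 − (-3)·(29/4) = 87/4.
Next entering variable (most negative obj-row entry -33/4): q.
Ratio test on column q — row 1: (29/4)/(1/4) = 29; row 2: 1/1 = 1. Minimum is 1 at row 2 (s2 leaves); pivot element 1.
After the second pivot the obj-row RHS is 87/4 − (-33/4)·1 = 30.

30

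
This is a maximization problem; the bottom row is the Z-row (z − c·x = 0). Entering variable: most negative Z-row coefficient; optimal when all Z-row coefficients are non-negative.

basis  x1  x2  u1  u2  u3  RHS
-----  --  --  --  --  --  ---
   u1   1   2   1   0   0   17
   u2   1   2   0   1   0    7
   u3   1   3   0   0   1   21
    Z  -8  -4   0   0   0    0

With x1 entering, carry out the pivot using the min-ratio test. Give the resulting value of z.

56

Ratio test on column x1 — row 1: 17/1 = 17; row 2: 7/1 = 7; row 3: 21/1 = 21. Minimum is 7 at row 2 (u2 leaves); pivot element 1.
Pivot on row 2; the Z-row RHS becomes 0 − (-8)·7 = 56.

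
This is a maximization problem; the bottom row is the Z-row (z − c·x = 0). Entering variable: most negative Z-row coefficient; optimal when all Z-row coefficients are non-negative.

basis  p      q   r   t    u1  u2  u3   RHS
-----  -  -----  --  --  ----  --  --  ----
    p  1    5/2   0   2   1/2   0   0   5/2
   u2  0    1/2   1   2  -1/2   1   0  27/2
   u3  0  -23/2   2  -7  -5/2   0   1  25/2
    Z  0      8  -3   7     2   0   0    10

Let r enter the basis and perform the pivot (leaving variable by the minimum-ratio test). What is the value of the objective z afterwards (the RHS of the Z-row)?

115/4

Ratio test on column r — row 1: entry 0 ≤ 0; row 2: (27/2)/1 = 27/2; row 3: (25/2)/2 = 25/4. Minimum is 25/4 at row 3 (u3 leaves); pivot element 2.
Pivot on row 3; the Z-row RHS becomes 10 − (-3)·(25/4) = 115/4.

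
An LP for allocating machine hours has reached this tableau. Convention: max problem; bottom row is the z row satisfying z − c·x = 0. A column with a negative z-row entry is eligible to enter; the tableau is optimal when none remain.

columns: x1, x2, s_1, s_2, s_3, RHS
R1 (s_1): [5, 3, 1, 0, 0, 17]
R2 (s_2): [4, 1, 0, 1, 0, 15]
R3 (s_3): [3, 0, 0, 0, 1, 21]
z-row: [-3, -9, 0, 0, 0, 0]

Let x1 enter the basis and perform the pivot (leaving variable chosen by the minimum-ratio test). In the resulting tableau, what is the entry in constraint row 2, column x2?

-7/5

Ratio test on column x1 — row 1: 17/5 = 17/5; row 2: 15/4 = 15/4; row 3: 21/3 = 7. Minimum is 17/5 at row 1 (s_1 leaves); pivot element 5.
Divide row 1 by 5; eliminate column x1 from the other rows.
Row 2 update in column x2: 1 − 4·(3/5) = -7/5.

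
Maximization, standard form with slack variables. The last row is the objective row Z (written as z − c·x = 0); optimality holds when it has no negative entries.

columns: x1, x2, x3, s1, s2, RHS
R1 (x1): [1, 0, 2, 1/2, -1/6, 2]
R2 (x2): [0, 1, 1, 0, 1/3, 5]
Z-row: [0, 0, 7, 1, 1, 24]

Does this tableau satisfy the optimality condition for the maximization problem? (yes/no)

yes

Every Z-row coefficient is ≥ 0, so the tableau is optimal.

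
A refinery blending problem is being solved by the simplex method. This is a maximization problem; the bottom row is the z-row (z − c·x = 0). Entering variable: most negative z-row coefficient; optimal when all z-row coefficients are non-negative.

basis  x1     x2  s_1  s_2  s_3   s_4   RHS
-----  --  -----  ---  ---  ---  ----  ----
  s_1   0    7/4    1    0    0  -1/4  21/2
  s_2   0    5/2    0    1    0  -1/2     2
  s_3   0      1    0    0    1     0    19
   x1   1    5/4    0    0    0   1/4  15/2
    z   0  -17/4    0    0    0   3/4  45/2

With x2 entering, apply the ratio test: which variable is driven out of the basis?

Column x2 entries and ratios — s_1: (21/2)/(7/4) = 6; s_2: 2/(5/2) = 4/5; s_3: 19/1 = 19; x1: (15/2)/(5/4) = 6.
Smallest ratio is 4/5 in the row of s_2, so s_2 leaves.

s_2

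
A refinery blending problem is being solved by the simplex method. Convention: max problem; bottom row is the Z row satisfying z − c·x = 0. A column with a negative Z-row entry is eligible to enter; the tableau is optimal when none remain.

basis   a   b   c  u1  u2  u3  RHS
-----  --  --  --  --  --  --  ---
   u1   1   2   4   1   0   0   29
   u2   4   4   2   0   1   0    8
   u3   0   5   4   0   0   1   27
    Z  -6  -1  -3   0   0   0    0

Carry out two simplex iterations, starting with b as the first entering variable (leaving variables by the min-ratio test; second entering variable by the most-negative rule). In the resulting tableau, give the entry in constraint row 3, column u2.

Ratio test on column b — row 1: 29/2 = 29/2; row 2: 8/4 = 2; row 3: 27/5 = 27/5. Minimum is 2 at row 2 (u2 leaves); pivot element 4.
Divide row 2 by 4; eliminate column b from the other rows.
Second iteration: most negative Z-row entry is -5 in column a, so a enters.
Ratio test on column a — row 1: entry -1 ≤ 0; row 2: 2/1 = 2; row 3: entry -5 ≤ 0. Minimum is 2 at row 2 (b leaves); pivot element 1.
Divide row 2 by 1; eliminate column a from the other rows.
After both pivots, the entry at constraint row 3, column u2 is 0.

0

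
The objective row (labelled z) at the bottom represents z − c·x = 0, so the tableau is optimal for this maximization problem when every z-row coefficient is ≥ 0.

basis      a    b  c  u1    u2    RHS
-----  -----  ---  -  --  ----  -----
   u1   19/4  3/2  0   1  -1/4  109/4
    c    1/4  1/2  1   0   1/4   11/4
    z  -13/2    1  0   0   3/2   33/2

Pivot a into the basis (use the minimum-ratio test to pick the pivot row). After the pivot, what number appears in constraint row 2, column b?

Ratio test on column a — row 1: (109/4)/(19/4) = 109/19; row 2: (11/4)/(1/4) = 11. Minimum is 109/19 at row 1 (u1 leaves); pivot element 19/4.
Divide row 1 by 19/4; eliminate column a from the other rows.
Row 2 update in column b: 1/2 − (1/4)·(6/19) = 8/19.

8/19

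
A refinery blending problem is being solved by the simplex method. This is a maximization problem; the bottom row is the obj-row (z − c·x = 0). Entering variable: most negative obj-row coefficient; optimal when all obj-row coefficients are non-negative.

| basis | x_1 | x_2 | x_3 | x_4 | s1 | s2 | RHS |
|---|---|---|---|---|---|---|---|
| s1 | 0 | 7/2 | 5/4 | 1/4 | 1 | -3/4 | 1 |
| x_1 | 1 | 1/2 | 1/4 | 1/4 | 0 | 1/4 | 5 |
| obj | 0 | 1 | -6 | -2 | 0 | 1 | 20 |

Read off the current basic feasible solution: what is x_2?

0

x_2 is not in the basis, so in the current basic feasible solution x_2 = 0.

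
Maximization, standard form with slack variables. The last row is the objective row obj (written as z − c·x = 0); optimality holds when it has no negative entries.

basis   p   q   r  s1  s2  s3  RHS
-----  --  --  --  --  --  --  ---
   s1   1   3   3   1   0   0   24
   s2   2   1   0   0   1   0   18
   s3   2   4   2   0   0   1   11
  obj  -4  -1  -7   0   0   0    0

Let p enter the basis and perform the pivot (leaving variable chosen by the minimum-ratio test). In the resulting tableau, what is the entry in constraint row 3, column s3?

Ratio test on column p — row 1: 24/1 = 24; row 2: 18/2 = 9; row 3: 11/2 = 11/2. Minimum is 11/2 at row 3 (s3 leaves); pivot element 2.
Divide row 3 by 2; eliminate column p from the other rows.
In the new row 3, the s3 entry is the old entry divided by the pivot: 1/2 = 1/2.

1/2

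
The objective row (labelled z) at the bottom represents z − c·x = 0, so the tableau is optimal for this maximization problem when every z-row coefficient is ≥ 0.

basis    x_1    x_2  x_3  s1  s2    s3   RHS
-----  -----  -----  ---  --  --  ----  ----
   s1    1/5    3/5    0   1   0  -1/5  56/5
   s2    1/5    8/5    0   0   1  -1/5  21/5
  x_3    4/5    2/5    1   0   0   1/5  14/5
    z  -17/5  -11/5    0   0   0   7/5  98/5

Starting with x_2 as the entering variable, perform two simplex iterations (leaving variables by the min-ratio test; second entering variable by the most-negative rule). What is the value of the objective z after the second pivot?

98/3

Ratio test on column x_2 — row 1: (56/5)/(3/5) = 56/3; row 2: (21/5)/(8/5) = 21/8; row 3: (14/5)/(2/5) = 7. Minimum is 21/8 at row 2 (s2 leaves); pivot element 8/5.
Pivot on row 2; the z-row RHS becomes 98/5 − (-11/5)·(21/8) = 203/8.
Next entering variable (most negative z-row entry -25/8): x_1.
Ratio test on column x_1 — row 1: (77/8)/(1/8) = 77; row 2: (21/8)/(1/8) = 21; row 3: (7/4)/(3/4) = 7/3. Minimum is 7/3 at row 3 (x_3 leaves); pivot element 3/4.
After the second pivot the z-row RHS is 203/8 − (-25/8)·(7/3) = 98/3.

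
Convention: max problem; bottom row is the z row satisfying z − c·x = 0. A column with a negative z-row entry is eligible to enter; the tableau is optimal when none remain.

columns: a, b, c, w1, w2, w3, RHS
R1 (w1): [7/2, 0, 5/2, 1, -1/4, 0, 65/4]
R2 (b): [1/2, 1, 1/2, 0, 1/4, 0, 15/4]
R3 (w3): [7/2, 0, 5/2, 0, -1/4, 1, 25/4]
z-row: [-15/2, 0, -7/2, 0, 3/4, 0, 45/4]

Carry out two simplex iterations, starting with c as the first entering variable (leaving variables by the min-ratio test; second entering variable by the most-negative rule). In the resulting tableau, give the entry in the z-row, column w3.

Ratio test on column c — row 1: (65/4)/(5/2) = 13/2; row 2: (15/4)/(1/2) = 15/2; row 3: (25/4)/(5/2) = 5/2. Minimum is 5/2 at row 3 (w3 leaves); pivot element 5/2.
Divide row 3 by 5/2; eliminate column c from the other rows.
Second iteration: most negative z-row entry is -13/5 in column a, so a enters.
Ratio test on column a — row 1: entry 0 ≤ 0; row 2: entry -1/5 ≤ 0; row 3: (5/2)/(7/5) = 25/14. Minimum is 25/14 at row 3 (c leaves); pivot element 7/5.
Divide row 3 by 7/5; eliminate column a from the other rows.
After both pivots, the entry at the z-row, column w3 is 15/7.

15/7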